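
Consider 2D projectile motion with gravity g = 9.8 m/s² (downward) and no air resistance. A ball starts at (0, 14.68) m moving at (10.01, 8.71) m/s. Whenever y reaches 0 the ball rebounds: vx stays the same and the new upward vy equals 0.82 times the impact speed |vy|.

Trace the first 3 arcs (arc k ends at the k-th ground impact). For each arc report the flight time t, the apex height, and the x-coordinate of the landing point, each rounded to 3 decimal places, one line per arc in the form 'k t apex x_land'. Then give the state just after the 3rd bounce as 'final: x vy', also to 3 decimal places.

Arc 1: start y=14.680, vy=8.710 → t=2.834, apex=18.551, x_land=28.373, impact vy=-19.068
  bounce: vy ← 0.82·19.068 = 15.636
Arc 2: start y=0.000, vy=15.636 → t=3.191, apex=12.473, x_land=60.315, impact vy=-15.636
  bounce: vy ← 0.82·15.636 = 12.821
Arc 3: start y=0.000, vy=12.821 → t=2.617, apex=8.387, x_land=86.507, impact vy=-12.821
  bounce: vy ← 0.82·12.821 = 10.514

1 2.834 18.551 28.373
2 3.191 12.473 60.315
3 2.617 8.387 86.507
final: 86.507 10.514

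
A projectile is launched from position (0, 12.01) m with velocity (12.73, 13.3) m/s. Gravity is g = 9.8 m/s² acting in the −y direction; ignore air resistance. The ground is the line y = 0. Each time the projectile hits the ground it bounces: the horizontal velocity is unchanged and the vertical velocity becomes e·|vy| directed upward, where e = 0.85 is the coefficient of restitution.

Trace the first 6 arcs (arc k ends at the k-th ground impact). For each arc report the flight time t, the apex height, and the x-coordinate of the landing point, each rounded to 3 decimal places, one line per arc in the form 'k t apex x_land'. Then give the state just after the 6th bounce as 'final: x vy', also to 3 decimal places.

Arc 1: start y=12.010, vy=13.300 → t=3.429, apex=21.035, x_land=43.652, impact vy=-20.305
  bounce: vy ← 0.85·20.305 = 17.259
Arc 2: start y=0.000, vy=17.259 → t=3.522, apex=15.198, x_land=88.490, impact vy=-17.259
  bounce: vy ← 0.85·17.259 = 14.670
Arc 3: start y=0.000, vy=14.670 → t=2.994, apex=10.980, x_land=126.603, impact vy=-14.670
  bounce: vy ← 0.85·14.670 = 12.470
Arc 4: start y=0.000, vy=12.470 → t=2.545, apex=7.933, x_land=158.999, impact vy=-12.470
  bounce: vy ← 0.85·12.470 = 10.599
Arc 5: start y=0.000, vy=10.599 → t=2.163, apex=5.732, x_land=186.535, impact vy=-10.599
  bounce: vy ← 0.85·10.599 = 9.009
Arc 6: start y=0.000, vy=9.009 → t=1.839, apex=4.141, x_land=209.941, impact vy=-9.009
  bounce: vy ← 0.85·9.009 = 7.658

1 3.429 21.035 43.652
2 3.522 15.198 88.490
3 2.994 10.980 126.603
4 2.545 7.933 158.999
5 2.163 5.732 186.535
6 1.839 4.141 209.941
final: 209.941 7.658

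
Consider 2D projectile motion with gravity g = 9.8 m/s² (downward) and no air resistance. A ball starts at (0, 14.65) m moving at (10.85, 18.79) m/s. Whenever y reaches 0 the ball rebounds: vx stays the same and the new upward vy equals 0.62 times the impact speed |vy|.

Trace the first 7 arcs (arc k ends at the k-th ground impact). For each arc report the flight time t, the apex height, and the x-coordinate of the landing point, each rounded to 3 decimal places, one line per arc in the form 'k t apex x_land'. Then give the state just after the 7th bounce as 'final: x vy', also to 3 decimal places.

Arc 1: start y=14.650, vy=18.790 → t=4.499, apex=32.663, x_land=48.816, impact vy=-25.302
  bounce: vy ← 0.62·25.302 = 15.687
Arc 2: start y=0.000, vy=15.687 → t=3.202, apex=12.556, x_land=83.553, impact vy=-15.687
  bounce: vy ← 0.62·15.687 = 9.726
Arc 3: start y=0.000, vy=9.726 → t=1.985, apex=4.826, x_land=105.089, impact vy=-9.726
  bounce: vy ← 0.62·9.726 = 6.030
Arc 4: start y=0.000, vy=6.030 → t=1.231, apex=1.855, x_land=118.442, impact vy=-6.030
  bounce: vy ← 0.62·6.030 = 3.739
Arc 5: start y=0.000, vy=3.739 → t=0.763, apex=0.713, x_land=126.721, impact vy=-3.739
  bounce: vy ← 0.62·3.739 = 2.318
Arc 6: start y=0.000, vy=2.318 → t=0.473, apex=0.274, x_land=131.853, impact vy=-2.318
  bounce: vy ← 0.62·2.318 = 1.437
Arc 7: start y=0.000, vy=1.437 → t=0.293, apex=0.105, x_land=135.036, impact vy=-1.437
  bounce: vy ← 0.62·1.437 = 0.891

1 4.499 32.663 48.816
2 3.202 12.556 83.553
3 1.985 4.826 105.089
4 1.231 1.855 118.442
5 0.763 0.713 126.721
6 0.473 0.274 131.853
7 0.293 0.105 135.036
final: 135.036 0.891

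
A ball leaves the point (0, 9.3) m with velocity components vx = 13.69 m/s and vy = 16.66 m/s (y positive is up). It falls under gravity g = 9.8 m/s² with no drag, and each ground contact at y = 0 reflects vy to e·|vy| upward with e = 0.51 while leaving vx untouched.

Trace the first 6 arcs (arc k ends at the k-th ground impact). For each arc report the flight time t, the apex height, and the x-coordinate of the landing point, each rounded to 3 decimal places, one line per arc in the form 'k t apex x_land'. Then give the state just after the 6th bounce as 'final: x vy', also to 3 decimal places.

Arc 1: start y=9.300, vy=16.660 → t=3.888, apex=23.461, x_land=53.229, impact vy=-21.444
  bounce: vy ← 0.51·21.444 = 10.936
Arc 2: start y=0.000, vy=10.936 → t=2.232, apex=6.102, x_land=83.783, impact vy=-10.936
  bounce: vy ← 0.51·10.936 = 5.578
Arc 3: start y=0.000, vy=5.578 → t=1.138, apex=1.587, x_land=99.366, impact vy=-5.578
  bounce: vy ← 0.51·5.578 = 2.845
Arc 4: start y=0.000, vy=2.845 → t=0.581, apex=0.413, x_land=107.314, impact vy=-2.845
  bounce: vy ← 0.51·2.845 = 1.451
Arc 5: start y=0.000, vy=1.451 → t=0.296, apex=0.107, x_land=111.367, impact vy=-1.451
  bounce: vy ← 0.51·1.451 = 0.740
Arc 6: start y=0.000, vy=0.740 → t=0.151, apex=0.028, x_land=113.434, impact vy=-0.740
  bounce: vy ← 0.51·0.740 = 0.377

1 3.888 23.461 53.229
2 2.232 6.102 83.783
3 1.138 1.587 99.366
4 0.581 0.413 107.314
5 0.296 0.107 111.367
6 0.151 0.028 113.434
final: 113.434 0.377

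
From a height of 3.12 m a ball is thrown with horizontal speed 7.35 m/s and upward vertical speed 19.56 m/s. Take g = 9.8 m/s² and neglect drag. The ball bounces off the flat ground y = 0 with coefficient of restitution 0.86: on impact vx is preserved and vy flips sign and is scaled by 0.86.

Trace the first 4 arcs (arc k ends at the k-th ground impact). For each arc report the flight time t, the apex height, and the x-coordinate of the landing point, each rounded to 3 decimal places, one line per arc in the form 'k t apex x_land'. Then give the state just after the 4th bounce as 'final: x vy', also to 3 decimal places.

Arc 1: start y=3.120, vy=19.560 → t=4.145, apex=22.640, x_land=30.469, impact vy=-21.065
  bounce: vy ← 0.86·21.065 = 18.116
Arc 2: start y=0.000, vy=18.116 → t=3.697, apex=16.745, x_land=57.643, impact vy=-18.116
  bounce: vy ← 0.86·18.116 = 15.580
Arc 3: start y=0.000, vy=15.580 → t=3.180, apex=12.384, x_land=81.013, impact vy=-15.580
  bounce: vy ← 0.86·15.580 = 13.399
Arc 4: start y=0.000, vy=13.399 → t=2.734, apex=9.159, x_land=101.111, impact vy=-13.399
  bounce: vy ← 0.86·13.399 = 11.523

1 4.145 22.640 30.469
2 3.697 16.745 57.643
3 3.180 12.384 81.013
4 2.734 9.159 101.111
final: 101.111 11.523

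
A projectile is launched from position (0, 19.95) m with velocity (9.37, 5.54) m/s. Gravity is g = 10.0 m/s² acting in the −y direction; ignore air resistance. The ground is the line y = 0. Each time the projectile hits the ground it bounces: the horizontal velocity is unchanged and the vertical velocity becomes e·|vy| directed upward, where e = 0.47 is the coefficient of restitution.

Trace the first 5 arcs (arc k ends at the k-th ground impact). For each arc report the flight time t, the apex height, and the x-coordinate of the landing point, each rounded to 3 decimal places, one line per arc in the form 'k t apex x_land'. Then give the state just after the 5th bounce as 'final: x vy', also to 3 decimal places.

1 2.627 21.485 24.614
2 1.949 4.746 42.872
3 0.916 1.048 51.453
4 0.430 0.232 55.486
5 0.202 0.051 57.382
final: 57.382 0.475

Arc 1: start y=19.950, vy=5.540 → t=2.627, apex=21.485, x_land=24.614, impact vy=-20.729
  bounce: vy ← 0.47·20.729 = 9.743
Arc 2: start y=0.000, vy=9.743 → t=1.949, apex=4.746, x_land=42.872, impact vy=-9.743
  bounce: vy ← 0.47·9.743 = 4.579
Arc 3: start y=0.000, vy=4.579 → t=0.916, apex=1.048, x_land=51.453, impact vy=-4.579
  bounce: vy ← 0.47·4.579 = 2.152
Arc 4: start y=0.000, vy=2.152 → t=0.430, apex=0.232, x_land=55.486, impact vy=-2.152
  bounce: vy ← 0.47·2.152 = 1.012
Arc 5: start y=0.000, vy=1.012 → t=0.202, apex=0.051, x_land=57.382, impact vy=-1.012
  bounce: vy ← 0.47·1.012 = 0.475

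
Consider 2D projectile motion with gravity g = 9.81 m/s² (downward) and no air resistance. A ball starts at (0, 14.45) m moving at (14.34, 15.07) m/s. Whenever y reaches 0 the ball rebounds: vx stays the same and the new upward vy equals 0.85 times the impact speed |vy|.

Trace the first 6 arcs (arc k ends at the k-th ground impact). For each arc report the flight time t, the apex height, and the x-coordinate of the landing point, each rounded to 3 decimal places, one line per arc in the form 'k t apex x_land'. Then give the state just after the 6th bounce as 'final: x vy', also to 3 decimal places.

1 3.840 26.025 55.060
2 3.916 18.803 111.214
3 3.328 13.585 158.944
4 2.829 9.815 199.515
5 2.405 7.092 234.000
6 2.044 5.124 263.312
final: 263.312 8.522

Arc 1: start y=14.450, vy=15.070 → t=3.840, apex=26.025, x_land=55.060, impact vy=-22.597
  bounce: vy ← 0.85·22.597 = 19.207
Arc 2: start y=0.000, vy=19.207 → t=3.916, apex=18.803, x_land=111.214, impact vy=-19.207
  bounce: vy ← 0.85·19.207 = 16.326
Arc 3: start y=0.000, vy=16.326 → t=3.328, apex=13.585, x_land=158.944, impact vy=-16.326
  bounce: vy ← 0.85·16.326 = 13.877
Arc 4: start y=0.000, vy=13.877 → t=2.829, apex=9.815, x_land=199.515, impact vy=-13.877
  bounce: vy ← 0.85·13.877 = 11.796
Arc 5: start y=0.000, vy=11.796 → t=2.405, apex=7.092, x_land=234.000, impact vy=-11.796
  bounce: vy ← 0.85·11.796 = 10.026
Arc 6: start y=0.000, vy=10.026 → t=2.044, apex=5.124, x_land=263.312, impact vy=-10.026
  bounce: vy ← 0.85·10.026 = 8.522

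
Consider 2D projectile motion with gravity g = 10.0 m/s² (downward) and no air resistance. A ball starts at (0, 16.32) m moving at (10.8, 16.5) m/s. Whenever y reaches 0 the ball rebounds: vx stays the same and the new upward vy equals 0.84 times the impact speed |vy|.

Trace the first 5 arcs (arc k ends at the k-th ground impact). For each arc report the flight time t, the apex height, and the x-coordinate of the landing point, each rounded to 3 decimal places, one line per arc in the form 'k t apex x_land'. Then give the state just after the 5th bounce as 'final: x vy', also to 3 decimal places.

Arc 1: start y=16.320, vy=16.500 → t=4.097, apex=29.933, x_land=44.245, impact vy=-24.467
  bounce: vy ← 0.84·24.467 = 20.553
Arc 2: start y=0.000, vy=20.553 → t=4.111, apex=21.120, x_land=88.638, impact vy=-20.553
  bounce: vy ← 0.84·20.553 = 17.264
Arc 3: start y=0.000, vy=17.264 → t=3.453, apex=14.903, x_land=125.929, impact vy=-17.264
  bounce: vy ← 0.84·17.264 = 14.502
Arc 4: start y=0.000, vy=14.502 → t=2.900, apex=10.515, x_land=157.253, impact vy=-14.502
  bounce: vy ← 0.84·14.502 = 12.182
Arc 5: start y=0.000, vy=12.182 → t=2.436, apex=7.420, x_land=183.565, impact vy=-12.182
  bounce: vy ← 0.84·12.182 = 10.233

1 4.097 29.933 44.245
2 4.111 21.120 88.638
3 3.453 14.903 125.929
4 2.900 10.515 157.253
5 2.436 7.420 183.565
final: 183.565 10.233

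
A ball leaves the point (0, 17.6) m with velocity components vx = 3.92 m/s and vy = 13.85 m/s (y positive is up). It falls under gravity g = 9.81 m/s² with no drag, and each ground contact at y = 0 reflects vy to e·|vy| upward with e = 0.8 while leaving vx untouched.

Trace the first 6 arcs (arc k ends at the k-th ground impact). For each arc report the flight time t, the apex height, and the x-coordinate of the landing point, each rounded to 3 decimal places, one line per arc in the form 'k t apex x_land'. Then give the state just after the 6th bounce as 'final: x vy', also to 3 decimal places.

1 3.774 27.377 14.795
2 3.780 17.521 29.613
3 3.024 11.214 41.467
4 2.419 7.177 50.950
5 1.935 4.593 58.537
6 1.548 2.940 64.606
final: 64.606 6.075

Arc 1: start y=17.600, vy=13.850 → t=3.774, apex=27.377, x_land=14.795, impact vy=-23.176
  bounce: vy ← 0.8·23.176 = 18.541
Arc 2: start y=0.000, vy=18.541 → t=3.780, apex=17.521, x_land=29.613, impact vy=-18.541
  bounce: vy ← 0.8·18.541 = 14.833
Arc 3: start y=0.000, vy=14.833 → t=3.024, apex=11.214, x_land=41.467, impact vy=-14.833
  bounce: vy ← 0.8·14.833 = 11.866
Arc 4: start y=0.000, vy=11.866 → t=2.419, apex=7.177, x_land=50.950, impact vy=-11.866
  bounce: vy ← 0.8·11.866 = 9.493
Arc 5: start y=0.000, vy=9.493 → t=1.935, apex=4.593, x_land=58.537, impact vy=-9.493
  bounce: vy ← 0.8·9.493 = 7.594
Arc 6: start y=0.000, vy=7.594 → t=1.548, apex=2.940, x_land=64.606, impact vy=-7.594
  bounce: vy ← 0.8·7.594 = 6.075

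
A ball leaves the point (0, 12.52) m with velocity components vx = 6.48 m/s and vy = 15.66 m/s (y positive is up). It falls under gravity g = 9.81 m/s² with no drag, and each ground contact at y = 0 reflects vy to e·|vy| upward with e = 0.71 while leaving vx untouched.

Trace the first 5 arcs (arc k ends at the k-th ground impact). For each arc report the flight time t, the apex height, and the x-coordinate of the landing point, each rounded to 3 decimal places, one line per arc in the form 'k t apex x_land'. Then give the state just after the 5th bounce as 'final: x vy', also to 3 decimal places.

1 3.855 25.019 24.979
2 3.207 12.612 45.761
3 2.277 6.358 60.516
4 1.617 3.205 70.992
5 1.148 1.616 78.430
final: 78.430 3.997

Arc 1: start y=12.520, vy=15.660 → t=3.855, apex=25.019, x_land=24.979, impact vy=-22.156
  bounce: vy ← 0.71·22.156 = 15.731
Arc 2: start y=0.000, vy=15.731 → t=3.207, apex=12.612, x_land=45.761, impact vy=-15.731
  bounce: vy ← 0.71·15.731 = 11.169
Arc 3: start y=0.000, vy=11.169 → t=2.277, apex=6.358, x_land=60.516, impact vy=-11.169
  bounce: vy ← 0.71·11.169 = 7.930
Arc 4: start y=0.000, vy=7.930 → t=1.617, apex=3.205, x_land=70.992, impact vy=-7.930
  bounce: vy ← 0.71·7.930 = 5.630
Arc 5: start y=0.000, vy=5.630 → t=1.148, apex=1.616, x_land=78.430, impact vy=-5.630
  bounce: vy ← 0.71·5.630 = 3.997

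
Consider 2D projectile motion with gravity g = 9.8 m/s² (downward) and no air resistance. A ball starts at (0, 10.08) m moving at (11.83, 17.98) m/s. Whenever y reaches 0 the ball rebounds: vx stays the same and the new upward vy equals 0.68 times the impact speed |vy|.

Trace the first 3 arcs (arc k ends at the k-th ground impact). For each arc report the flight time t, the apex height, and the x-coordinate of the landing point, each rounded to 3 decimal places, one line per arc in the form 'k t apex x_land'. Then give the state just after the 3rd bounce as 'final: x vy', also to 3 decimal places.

1 4.163 26.574 49.254
2 3.167 12.288 86.721
3 2.154 5.682 112.199
final: 112.199 7.176

Arc 1: start y=10.080, vy=17.980 → t=4.163, apex=26.574, x_land=49.254, impact vy=-22.822
  bounce: vy ← 0.68·22.822 = 15.519
Arc 2: start y=0.000, vy=15.519 → t=3.167, apex=12.288, x_land=86.721, impact vy=-15.519
  bounce: vy ← 0.68·15.519 = 10.553
Arc 3: start y=0.000, vy=10.553 → t=2.154, apex=5.682, x_land=112.199, impact vy=-10.553
  bounce: vy ← 0.68·10.553 = 7.176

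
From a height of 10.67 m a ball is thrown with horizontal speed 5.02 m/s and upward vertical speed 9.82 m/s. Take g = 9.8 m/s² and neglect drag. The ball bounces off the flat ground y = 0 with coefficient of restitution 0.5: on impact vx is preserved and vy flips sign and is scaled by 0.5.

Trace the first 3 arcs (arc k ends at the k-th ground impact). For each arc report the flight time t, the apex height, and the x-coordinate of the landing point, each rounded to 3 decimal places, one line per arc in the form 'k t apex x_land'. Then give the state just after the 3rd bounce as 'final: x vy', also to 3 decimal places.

Arc 1: start y=10.670, vy=9.820 → t=2.786, apex=15.590, x_land=13.984, impact vy=-17.480
  bounce: vy ← 0.5·17.480 = 8.740
Arc 2: start y=0.000, vy=8.740 → t=1.784, apex=3.898, x_land=22.939, impact vy=-8.740
  bounce: vy ← 0.5·8.740 = 4.370
Arc 3: start y=0.000, vy=4.370 → t=0.892, apex=0.974, x_land=27.416, impact vy=-4.370
  bounce: vy ← 0.5·4.370 = 2.185

1 2.786 15.590 13.984
2 1.784 3.898 22.939
3 0.892 0.974 27.416
final: 27.416 2.185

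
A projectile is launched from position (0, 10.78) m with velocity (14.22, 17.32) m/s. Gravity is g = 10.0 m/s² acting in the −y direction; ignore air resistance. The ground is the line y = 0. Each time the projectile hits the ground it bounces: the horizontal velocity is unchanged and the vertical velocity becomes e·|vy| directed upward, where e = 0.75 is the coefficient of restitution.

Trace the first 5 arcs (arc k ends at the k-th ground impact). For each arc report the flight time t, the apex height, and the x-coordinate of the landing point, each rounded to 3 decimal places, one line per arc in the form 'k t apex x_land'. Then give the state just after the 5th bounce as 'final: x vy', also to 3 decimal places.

Arc 1: start y=10.780, vy=17.320 → t=4.003, apex=25.779, x_land=56.918, impact vy=-22.706
  bounce: vy ← 0.75·22.706 = 17.030
Arc 2: start y=0.000, vy=17.030 → t=3.406, apex=14.501, x_land=105.350, impact vy=-17.030
  bounce: vy ← 0.75·17.030 = 12.772
Arc 3: start y=0.000, vy=12.772 → t=2.554, apex=8.157, x_land=141.675, impact vy=-12.772
  bounce: vy ← 0.75·12.772 = 9.579
Arc 4: start y=0.000, vy=9.579 → t=1.916, apex=4.588, x_land=168.919, impact vy=-9.579
  bounce: vy ← 0.75·9.579 = 7.184
Arc 5: start y=0.000, vy=7.184 → t=1.437, apex=2.581, x_land=189.351, impact vy=-7.184
  bounce: vy ← 0.75·7.184 = 5.388

1 4.003 25.779 56.918
2 3.406 14.501 105.350
3 2.554 8.157 141.675
4 1.916 4.588 168.919
5 1.437 2.581 189.351
final: 189.351 5.388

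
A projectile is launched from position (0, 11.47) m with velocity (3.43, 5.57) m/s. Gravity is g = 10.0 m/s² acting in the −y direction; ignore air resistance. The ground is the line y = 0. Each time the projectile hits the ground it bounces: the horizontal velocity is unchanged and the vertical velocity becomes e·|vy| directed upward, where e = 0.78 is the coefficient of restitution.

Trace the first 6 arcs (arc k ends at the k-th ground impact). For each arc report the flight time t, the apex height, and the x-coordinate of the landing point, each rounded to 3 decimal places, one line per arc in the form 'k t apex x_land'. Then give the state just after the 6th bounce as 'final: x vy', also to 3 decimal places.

1 2.171 13.021 7.446
2 2.517 7.922 16.081
3 1.964 4.820 22.816
4 1.532 2.932 28.069
5 1.195 1.784 32.167
6 0.932 1.085 35.363
final: 35.363 3.634

Arc 1: start y=11.470, vy=5.570 → t=2.171, apex=13.021, x_land=7.446, impact vy=-16.138
  bounce: vy ← 0.78·16.138 = 12.587
Arc 2: start y=0.000, vy=12.587 → t=2.517, apex=7.922, x_land=16.081, impact vy=-12.587
  bounce: vy ← 0.78·12.587 = 9.818
Arc 3: start y=0.000, vy=9.818 → t=1.964, apex=4.820, x_land=22.816, impact vy=-9.818
  bounce: vy ← 0.78·9.818 = 7.658
Arc 4: start y=0.000, vy=7.658 → t=1.532, apex=2.932, x_land=28.069, impact vy=-7.658
  bounce: vy ← 0.78·7.658 = 5.973
Arc 5: start y=0.000, vy=5.973 → t=1.195, apex=1.784, x_land=32.167, impact vy=-5.973
  bounce: vy ← 0.78·5.973 = 4.659
Arc 6: start y=0.000, vy=4.659 → t=0.932, apex=1.085, x_land=35.363, impact vy=-4.659
  bounce: vy ← 0.78·4.659 = 3.634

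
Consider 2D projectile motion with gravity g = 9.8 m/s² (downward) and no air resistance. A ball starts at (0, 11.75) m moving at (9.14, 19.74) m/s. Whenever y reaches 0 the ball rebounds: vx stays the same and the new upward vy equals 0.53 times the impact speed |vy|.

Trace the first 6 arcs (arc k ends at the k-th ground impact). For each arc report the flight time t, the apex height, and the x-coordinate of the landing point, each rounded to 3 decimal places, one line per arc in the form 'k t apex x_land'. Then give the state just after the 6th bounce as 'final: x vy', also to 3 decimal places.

1 4.555 31.631 41.633
2 2.693 8.885 66.248
3 1.427 2.496 79.295
4 0.757 0.701 86.209
5 0.401 0.197 89.874
6 0.213 0.055 91.816
final: 91.816 0.552

Arc 1: start y=11.750, vy=19.740 → t=4.555, apex=31.631, x_land=41.633, impact vy=-24.899
  bounce: vy ← 0.53·24.899 = 13.197
Arc 2: start y=0.000, vy=13.197 → t=2.693, apex=8.885, x_land=66.248, impact vy=-13.197
  bounce: vy ← 0.53·13.197 = 6.994
Arc 3: start y=0.000, vy=6.994 → t=1.427, apex=2.496, x_land=79.295, impact vy=-6.994
  bounce: vy ← 0.53·6.994 = 3.707
Arc 4: start y=0.000, vy=3.707 → t=0.757, apex=0.701, x_land=86.209, impact vy=-3.707
  bounce: vy ← 0.53·3.707 = 1.965
Arc 5: start y=0.000, vy=1.965 → t=0.401, apex=0.197, x_land=89.874, impact vy=-1.965
  bounce: vy ← 0.53·1.965 = 1.041
Arc 6: start y=0.000, vy=1.041 → t=0.213, apex=0.055, x_land=91.816, impact vy=-1.041
  bounce: vy ← 0.53·1.041 = 0.552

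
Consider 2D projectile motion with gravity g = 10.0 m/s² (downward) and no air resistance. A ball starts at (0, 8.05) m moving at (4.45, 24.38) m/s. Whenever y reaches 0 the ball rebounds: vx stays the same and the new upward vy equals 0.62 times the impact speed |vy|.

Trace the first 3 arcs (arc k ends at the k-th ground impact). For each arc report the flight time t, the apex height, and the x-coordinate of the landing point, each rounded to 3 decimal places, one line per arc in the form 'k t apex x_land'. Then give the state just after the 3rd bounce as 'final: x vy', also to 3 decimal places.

Arc 1: start y=8.050, vy=24.380 → t=5.186, apex=37.769, x_land=23.080, impact vy=-27.484
  bounce: vy ← 0.62·27.484 = 17.040
Arc 2: start y=0.000, vy=17.040 → t=3.408, apex=14.518, x_land=38.245, impact vy=-17.040
  bounce: vy ← 0.62·17.040 = 10.565
Arc 3: start y=0.000, vy=10.565 → t=2.113, apex=5.581, x_land=47.648, impact vy=-10.565
  bounce: vy ← 0.62·10.565 = 6.550

1 5.186 37.769 23.080
2 3.408 14.518 38.245
3 2.113 5.581 47.648
final: 47.648 6.550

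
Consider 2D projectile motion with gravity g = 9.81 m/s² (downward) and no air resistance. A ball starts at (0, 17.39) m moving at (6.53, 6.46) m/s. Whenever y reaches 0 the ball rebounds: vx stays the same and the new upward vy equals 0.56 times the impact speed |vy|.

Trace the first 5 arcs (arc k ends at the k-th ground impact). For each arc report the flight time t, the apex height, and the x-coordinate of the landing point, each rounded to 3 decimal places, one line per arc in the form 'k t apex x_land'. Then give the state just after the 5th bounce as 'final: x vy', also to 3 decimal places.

1 2.653 19.517 17.326
2 2.234 6.121 31.915
3 1.251 1.919 40.084
4 0.701 0.602 44.659
5 0.392 0.189 47.221
final: 47.221 1.078

Arc 1: start y=17.390, vy=6.460 → t=2.653, apex=19.517, x_land=17.326, impact vy=-19.568
  bounce: vy ← 0.56·19.568 = 10.958
Arc 2: start y=0.000, vy=10.958 → t=2.234, apex=6.121, x_land=31.915, impact vy=-10.958
  bounce: vy ← 0.56·10.958 = 6.137
Arc 3: start y=0.000, vy=6.137 → t=1.251, apex=1.919, x_land=40.084, impact vy=-6.137
  bounce: vy ← 0.56·6.137 = 3.437
Arc 4: start y=0.000, vy=3.437 → t=0.701, apex=0.602, x_land=44.659, impact vy=-3.437
  bounce: vy ← 0.56·3.437 = 1.924
Arc 5: start y=0.000, vy=1.924 → t=0.392, apex=0.189, x_land=47.221, impact vy=-1.924
  bounce: vy ← 0.56·1.924 = 1.078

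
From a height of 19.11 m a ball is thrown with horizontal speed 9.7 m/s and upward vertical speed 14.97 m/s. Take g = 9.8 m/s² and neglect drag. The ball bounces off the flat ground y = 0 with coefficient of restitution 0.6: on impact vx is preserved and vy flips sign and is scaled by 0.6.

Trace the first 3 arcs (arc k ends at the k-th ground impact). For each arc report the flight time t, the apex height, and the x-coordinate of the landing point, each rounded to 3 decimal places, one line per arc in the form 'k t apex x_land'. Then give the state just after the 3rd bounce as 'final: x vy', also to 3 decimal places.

Arc 1: start y=19.110, vy=14.970 → t=4.024, apex=30.544, x_land=39.035, impact vy=-24.467
  bounce: vy ← 0.6·24.467 = 14.680
Arc 2: start y=0.000, vy=14.680 → t=2.996, apex=10.996, x_land=68.096, impact vy=-14.680
  bounce: vy ← 0.6·14.680 = 8.808
Arc 3: start y=0.000, vy=8.808 → t=1.798, apex=3.958, x_land=85.533, impact vy=-8.808
  bounce: vy ← 0.6·8.808 = 5.285

1 4.024 30.544 39.035
2 2.996 10.996 68.096
3 1.798 3.958 85.533
final: 85.533 5.285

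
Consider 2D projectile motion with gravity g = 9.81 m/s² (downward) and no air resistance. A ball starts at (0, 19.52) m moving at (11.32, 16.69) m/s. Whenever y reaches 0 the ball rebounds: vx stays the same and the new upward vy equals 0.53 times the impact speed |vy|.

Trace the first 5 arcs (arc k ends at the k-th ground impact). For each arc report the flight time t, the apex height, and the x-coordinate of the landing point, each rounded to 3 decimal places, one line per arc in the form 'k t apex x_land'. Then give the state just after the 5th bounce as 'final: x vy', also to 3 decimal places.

1 4.323 33.718 48.938
2 2.779 9.471 80.399
3 1.473 2.660 97.072
4 0.781 0.747 105.910
5 0.414 0.210 110.593
final: 110.593 1.076

Arc 1: start y=19.520, vy=16.690 → t=4.323, apex=33.718, x_land=48.938, impact vy=-25.720
  bounce: vy ← 0.53·25.720 = 13.632
Arc 2: start y=0.000, vy=13.632 → t=2.779, apex=9.471, x_land=80.399, impact vy=-13.632
  bounce: vy ← 0.53·13.632 = 7.225
Arc 3: start y=0.000, vy=7.225 → t=1.473, apex=2.660, x_land=97.072, impact vy=-7.225
  bounce: vy ← 0.53·7.225 = 3.829
Arc 4: start y=0.000, vy=3.829 → t=0.781, apex=0.747, x_land=105.910, impact vy=-3.829
  bounce: vy ← 0.53·3.829 = 2.029
Arc 5: start y=0.000, vy=2.029 → t=0.414, apex=0.210, x_land=110.593, impact vy=-2.029
  bounce: vy ← 0.53·2.029 = 1.076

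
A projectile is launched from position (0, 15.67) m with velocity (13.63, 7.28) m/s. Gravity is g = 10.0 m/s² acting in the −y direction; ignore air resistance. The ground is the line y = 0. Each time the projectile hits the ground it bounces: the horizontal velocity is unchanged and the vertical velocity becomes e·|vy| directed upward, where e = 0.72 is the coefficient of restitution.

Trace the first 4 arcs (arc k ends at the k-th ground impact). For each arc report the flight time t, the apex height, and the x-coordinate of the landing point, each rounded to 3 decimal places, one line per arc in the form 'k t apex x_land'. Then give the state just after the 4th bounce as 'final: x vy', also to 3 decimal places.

Arc 1: start y=15.670, vy=7.280 → t=2.642, apex=18.320, x_land=36.013, impact vy=-19.142
  bounce: vy ← 0.72·19.142 = 13.782
Arc 2: start y=0.000, vy=13.782 → t=2.756, apex=9.497, x_land=73.582, impact vy=-13.782
  bounce: vy ← 0.72·13.782 = 9.923
Arc 3: start y=0.000, vy=9.923 → t=1.985, apex=4.923, x_land=100.632, impact vy=-9.923
  bounce: vy ← 0.72·9.923 = 7.145
Arc 4: start y=0.000, vy=7.145 → t=1.429, apex=2.552, x_land=120.108, impact vy=-7.145
  bounce: vy ← 0.72·7.145 = 5.144

1 2.642 18.320 36.013
2 2.756 9.497 73.582
3 1.985 4.923 100.632
4 1.429 2.552 120.108
final: 120.108 5.144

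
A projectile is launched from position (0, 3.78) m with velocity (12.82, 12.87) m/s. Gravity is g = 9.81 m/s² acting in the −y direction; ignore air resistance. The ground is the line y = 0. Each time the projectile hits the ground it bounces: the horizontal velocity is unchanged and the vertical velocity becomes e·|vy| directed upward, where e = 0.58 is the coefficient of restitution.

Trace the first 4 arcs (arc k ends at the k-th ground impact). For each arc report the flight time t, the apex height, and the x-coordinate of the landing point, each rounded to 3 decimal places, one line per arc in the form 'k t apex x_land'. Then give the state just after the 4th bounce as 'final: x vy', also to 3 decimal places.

Arc 1: start y=3.780, vy=12.870 → t=2.890, apex=12.222, x_land=37.056, impact vy=-15.485
  bounce: vy ← 0.58·15.485 = 8.982
Arc 2: start y=0.000, vy=8.982 → t=1.831, apex=4.112, x_land=60.531, impact vy=-8.982
  bounce: vy ← 0.58·8.982 = 5.209
Arc 3: start y=0.000, vy=5.209 → t=1.062, apex=1.383, x_land=74.146, impact vy=-5.209
  bounce: vy ← 0.58·5.209 = 3.021
Arc 4: start y=0.000, vy=3.021 → t=0.616, apex=0.465, x_land=82.043, impact vy=-3.021
  bounce: vy ← 0.58·3.021 = 1.752

1 2.890 12.222 37.056
2 1.831 4.112 60.531
3 1.062 1.383 74.146
4 0.616 0.465 82.043
final: 82.043 1.752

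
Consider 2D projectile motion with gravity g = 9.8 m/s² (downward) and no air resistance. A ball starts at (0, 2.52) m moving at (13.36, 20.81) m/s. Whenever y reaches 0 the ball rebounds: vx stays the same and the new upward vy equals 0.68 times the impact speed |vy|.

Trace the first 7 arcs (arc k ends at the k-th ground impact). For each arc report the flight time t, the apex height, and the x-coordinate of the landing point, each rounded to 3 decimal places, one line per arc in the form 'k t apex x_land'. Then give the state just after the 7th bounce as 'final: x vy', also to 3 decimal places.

Arc 1: start y=2.520, vy=20.810 → t=4.365, apex=24.615, x_land=58.313, impact vy=-21.965
  bounce: vy ← 0.68·21.965 = 14.936
Arc 2: start y=0.000, vy=14.936 → t=3.048, apex=11.382, x_land=99.037, impact vy=-14.936
  bounce: vy ← 0.68·14.936 = 10.156
Arc 3: start y=0.000, vy=10.156 → t=2.073, apex=5.263, x_land=126.729, impact vy=-10.156
  bounce: vy ← 0.68·10.156 = 6.906
Arc 4: start y=0.000, vy=6.906 → t=1.409, apex=2.434, x_land=145.559, impact vy=-6.906
  bounce: vy ← 0.68·6.906 = 4.696
Arc 5: start y=0.000, vy=4.696 → t=0.958, apex=1.125, x_land=158.364, impact vy=-4.696
  bounce: vy ← 0.68·4.696 = 3.194
Arc 6: start y=0.000, vy=3.194 → t=0.652, apex=0.520, x_land=167.071, impact vy=-3.194
  bounce: vy ← 0.68·3.194 = 2.172
Arc 7: start y=0.000, vy=2.172 → t=0.443, apex=0.241, x_land=172.992, impact vy=-2.172
  bounce: vy ← 0.68·2.172 = 1.477

1 4.365 24.615 58.313
2 3.048 11.382 99.037
3 2.073 5.263 126.729
4 1.409 2.434 145.559
5 0.958 1.125 158.364
6 0.652 0.520 167.071
7 0.443 0.241 172.992
final: 172.992 1.477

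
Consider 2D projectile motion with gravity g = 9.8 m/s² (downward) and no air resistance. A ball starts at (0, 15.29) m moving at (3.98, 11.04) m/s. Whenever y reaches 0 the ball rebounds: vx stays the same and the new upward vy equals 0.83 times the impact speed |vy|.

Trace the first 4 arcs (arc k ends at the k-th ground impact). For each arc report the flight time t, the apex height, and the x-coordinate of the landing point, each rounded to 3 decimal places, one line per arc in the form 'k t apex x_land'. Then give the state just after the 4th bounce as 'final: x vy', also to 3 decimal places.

1 3.222 21.508 12.822
2 3.478 14.817 26.664
3 2.887 10.208 38.153
4 2.396 7.032 47.689
final: 47.689 9.744

Arc 1: start y=15.290, vy=11.040 → t=3.222, apex=21.508, x_land=12.822, impact vy=-20.532
  bounce: vy ← 0.83·20.532 = 17.042
Arc 2: start y=0.000, vy=17.042 → t=3.478, apex=14.817, x_land=26.664, impact vy=-17.042
  bounce: vy ← 0.83·17.042 = 14.145
Arc 3: start y=0.000, vy=14.145 → t=2.887, apex=10.208, x_land=38.153, impact vy=-14.145
  bounce: vy ← 0.83·14.145 = 11.740
Arc 4: start y=0.000, vy=11.740 → t=2.396, apex=7.032, x_land=47.689, impact vy=-11.740
  bounce: vy ← 0.83·11.740 = 9.744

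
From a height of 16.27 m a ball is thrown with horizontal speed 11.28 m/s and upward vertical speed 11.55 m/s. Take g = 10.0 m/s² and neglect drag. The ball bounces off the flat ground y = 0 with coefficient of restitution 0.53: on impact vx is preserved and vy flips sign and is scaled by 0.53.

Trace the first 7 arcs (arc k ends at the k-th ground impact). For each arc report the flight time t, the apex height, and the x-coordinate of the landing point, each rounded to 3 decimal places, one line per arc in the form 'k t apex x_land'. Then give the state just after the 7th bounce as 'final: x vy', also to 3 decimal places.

Arc 1: start y=16.270, vy=11.550 → t=3.297, apex=22.940, x_land=37.190, impact vy=-21.420
  bounce: vy ← 0.53·21.420 = 11.352
Arc 2: start y=0.000, vy=11.352 → t=2.270, apex=6.444, x_land=62.801, impact vy=-11.352
  bounce: vy ← 0.53·11.352 = 6.017
Arc 3: start y=0.000, vy=6.017 → t=1.203, apex=1.810, x_land=76.375, impact vy=-6.017
  bounce: vy ← 0.53·6.017 = 3.189
Arc 4: start y=0.000, vy=3.189 → t=0.638, apex=0.508, x_land=83.569, impact vy=-3.189
  bounce: vy ← 0.53·3.189 = 1.690
Arc 5: start y=0.000, vy=1.690 → t=0.338, apex=0.143, x_land=87.382, impact vy=-1.690
  bounce: vy ← 0.53·1.690 = 0.896
Arc 6: start y=0.000, vy=0.896 → t=0.179, apex=0.040, x_land=89.403, impact vy=-0.896
  bounce: vy ← 0.53·0.896 = 0.475
Arc 7: start y=0.000, vy=0.475 → t=0.095, apex=0.011, x_land=90.474, impact vy=-0.475
  bounce: vy ← 0.53·0.475 = 0.252

1 3.297 22.940 37.190
2 2.270 6.444 62.801
3 1.203 1.810 76.375
4 0.638 0.508 83.569
5 0.338 0.143 87.382
6 0.179 0.040 89.403
7 0.095 0.011 90.474
final: 90.474 0.252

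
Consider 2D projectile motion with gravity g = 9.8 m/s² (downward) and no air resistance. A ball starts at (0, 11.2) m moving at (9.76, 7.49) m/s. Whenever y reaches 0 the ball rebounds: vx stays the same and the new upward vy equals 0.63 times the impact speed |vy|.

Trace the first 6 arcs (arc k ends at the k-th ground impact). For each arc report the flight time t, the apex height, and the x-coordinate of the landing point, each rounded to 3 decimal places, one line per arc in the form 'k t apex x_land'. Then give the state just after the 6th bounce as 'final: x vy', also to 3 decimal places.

1 2.458 14.062 23.993
2 2.135 5.581 44.826
3 1.345 2.215 57.951
4 0.847 0.879 66.220
5 0.534 0.349 71.429
6 0.336 0.139 74.711
final: 74.711 1.038

Arc 1: start y=11.200, vy=7.490 → t=2.458, apex=14.062, x_land=23.993, impact vy=-16.602
  bounce: vy ← 0.63·16.602 = 10.459
Arc 2: start y=0.000, vy=10.459 → t=2.135, apex=5.581, x_land=44.826, impact vy=-10.459
  bounce: vy ← 0.63·10.459 = 6.589
Arc 3: start y=0.000, vy=6.589 → t=1.345, apex=2.215, x_land=57.951, impact vy=-6.589
  bounce: vy ← 0.63·6.589 = 4.151
Arc 4: start y=0.000, vy=4.151 → t=0.847, apex=0.879, x_land=66.220, impact vy=-4.151
  bounce: vy ← 0.63·4.151 = 2.615
Arc 5: start y=0.000, vy=2.615 → t=0.534, apex=0.349, x_land=71.429, impact vy=-2.615
  bounce: vy ← 0.63·2.615 = 1.648
Arc 6: start y=0.000, vy=1.648 → t=0.336, apex=0.139, x_land=74.711, impact vy=-1.648
  bounce: vy ← 0.63·1.648 = 1.038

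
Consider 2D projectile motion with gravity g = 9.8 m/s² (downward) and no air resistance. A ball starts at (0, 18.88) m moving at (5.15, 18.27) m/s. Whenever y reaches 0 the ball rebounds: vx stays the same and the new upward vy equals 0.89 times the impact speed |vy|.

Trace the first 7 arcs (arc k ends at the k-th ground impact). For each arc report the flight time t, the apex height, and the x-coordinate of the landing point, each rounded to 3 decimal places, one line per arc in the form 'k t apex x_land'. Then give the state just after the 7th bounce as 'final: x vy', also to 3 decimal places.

Arc 1: start y=18.880, vy=18.270 → t=4.571, apex=35.910, x_land=23.543, impact vy=-26.530
  bounce: vy ← 0.89·26.530 = 23.612
Arc 2: start y=0.000, vy=23.612 → t=4.819, apex=28.445, x_land=48.359, impact vy=-23.612
  bounce: vy ← 0.89·23.612 = 21.014
Arc 3: start y=0.000, vy=21.014 → t=4.289, apex=22.531, x_land=70.446, impact vy=-21.014
  bounce: vy ← 0.89·21.014 = 18.703
Arc 4: start y=0.000, vy=18.703 → t=3.817, apex=17.847, x_land=90.103, impact vy=-18.703
  bounce: vy ← 0.89·18.703 = 16.646
Arc 5: start y=0.000, vy=16.646 → t=3.397, apex=14.136, x_land=107.598, impact vy=-16.646
  bounce: vy ← 0.89·16.646 = 14.815
Arc 6: start y=0.000, vy=14.815 → t=3.023, apex=11.197, x_land=123.168, impact vy=-14.815
  bounce: vy ← 0.89·14.815 = 13.185
Arc 7: start y=0.000, vy=13.185 → t=2.691, apex=8.869, x_land=137.026, impact vy=-13.185
  bounce: vy ← 0.89·13.185 = 11.735

1 4.571 35.910 23.543
2 4.819 28.445 48.359
3 4.289 22.531 70.446
4 3.817 17.847 90.103
5 3.397 14.136 107.598
6 3.023 11.197 123.168
7 2.691 8.869 137.026
final: 137.026 11.735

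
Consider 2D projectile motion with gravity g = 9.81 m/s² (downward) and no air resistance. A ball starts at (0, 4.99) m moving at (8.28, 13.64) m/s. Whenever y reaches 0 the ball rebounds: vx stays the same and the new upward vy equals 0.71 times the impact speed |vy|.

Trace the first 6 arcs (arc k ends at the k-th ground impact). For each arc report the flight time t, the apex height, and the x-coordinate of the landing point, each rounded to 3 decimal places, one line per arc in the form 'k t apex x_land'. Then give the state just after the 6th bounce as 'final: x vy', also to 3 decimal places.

Arc 1: start y=4.990, vy=13.640 → t=3.108, apex=14.473, x_land=25.735, impact vy=-16.851
  bounce: vy ← 0.71·16.851 = 11.964
Arc 2: start y=0.000, vy=11.964 → t=2.439, apex=7.296, x_land=45.932, impact vy=-11.964
  bounce: vy ← 0.71·11.964 = 8.495
Arc 3: start y=0.000, vy=8.495 → t=1.732, apex=3.678, x_land=60.271, impact vy=-8.495
  bounce: vy ← 0.71·8.495 = 6.031
Arc 4: start y=0.000, vy=6.031 → t=1.230, apex=1.854, x_land=70.452, impact vy=-6.031
  bounce: vy ← 0.71·6.031 = 4.282
Arc 5: start y=0.000, vy=4.282 → t=0.873, apex=0.935, x_land=77.681, impact vy=-4.282
  bounce: vy ← 0.71·4.282 = 3.040
Arc 6: start y=0.000, vy=3.040 → t=0.620, apex=0.471, x_land=82.813, impact vy=-3.040
  bounce: vy ← 0.71·3.040 = 2.159

1 3.108 14.473 25.735
2 2.439 7.296 45.932
3 1.732 3.678 60.271
4 1.230 1.854 70.452
5 0.873 0.935 77.681
6 0.620 0.471 82.813
final: 82.813 2.159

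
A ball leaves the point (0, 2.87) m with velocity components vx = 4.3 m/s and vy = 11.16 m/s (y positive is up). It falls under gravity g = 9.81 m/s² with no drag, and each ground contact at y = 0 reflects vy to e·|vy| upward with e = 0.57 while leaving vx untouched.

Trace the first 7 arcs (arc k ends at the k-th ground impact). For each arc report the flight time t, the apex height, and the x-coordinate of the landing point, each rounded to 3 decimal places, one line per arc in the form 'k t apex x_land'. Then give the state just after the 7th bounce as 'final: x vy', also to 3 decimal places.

Arc 1: start y=2.870, vy=11.160 → t=2.508, apex=9.218, x_land=10.786, impact vy=-13.448
  bounce: vy ← 0.57·13.448 = 7.665
Arc 2: start y=0.000, vy=7.665 → t=1.563, apex=2.995, x_land=17.506, impact vy=-7.665
  bounce: vy ← 0.57·7.665 = 4.369
Arc 3: start y=0.000, vy=4.369 → t=0.891, apex=0.973, x_land=21.337, impact vy=-4.369
  bounce: vy ← 0.57·4.369 = 2.491
Arc 4: start y=0.000, vy=2.491 → t=0.508, apex=0.316, x_land=23.520, impact vy=-2.491
  bounce: vy ← 0.57·2.491 = 1.420
Arc 5: start y=0.000, vy=1.420 → t=0.289, apex=0.103, x_land=24.765, impact vy=-1.420
  bounce: vy ← 0.57·1.420 = 0.809
Arc 6: start y=0.000, vy=0.809 → t=0.165, apex=0.033, x_land=25.474, impact vy=-0.809
  bounce: vy ← 0.57·0.809 = 0.461
Arc 7: start y=0.000, vy=0.461 → t=0.094, apex=0.011, x_land=25.878, impact vy=-0.461
  bounce: vy ← 0.57·0.461 = 0.263

1 2.508 9.218 10.786
2 1.563 2.995 17.506
3 0.891 0.973 21.337
4 0.508 0.316 23.520
5 0.289 0.103 24.765
6 0.165 0.033 25.474
7 0.094 0.011 25.878
final: 25.878 0.263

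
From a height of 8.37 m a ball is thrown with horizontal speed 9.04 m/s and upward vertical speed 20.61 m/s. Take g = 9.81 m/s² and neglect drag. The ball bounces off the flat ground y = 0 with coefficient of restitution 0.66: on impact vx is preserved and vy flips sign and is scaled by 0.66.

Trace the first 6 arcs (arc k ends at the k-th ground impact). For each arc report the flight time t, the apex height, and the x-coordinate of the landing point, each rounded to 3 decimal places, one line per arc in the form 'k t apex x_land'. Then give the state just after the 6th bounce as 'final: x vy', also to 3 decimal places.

1 4.575 30.020 41.357
2 3.266 13.077 70.877
3 2.155 5.696 90.361
4 1.422 2.481 103.220
5 0.939 1.081 111.707
6 0.620 0.471 117.309
final: 117.309 2.006

Arc 1: start y=8.370, vy=20.610 → t=4.575, apex=30.020, x_land=41.357, impact vy=-24.269
  bounce: vy ← 0.66·24.269 = 16.018
Arc 2: start y=0.000, vy=16.018 → t=3.266, apex=13.077, x_land=70.877, impact vy=-16.018
  bounce: vy ← 0.66·16.018 = 10.572
Arc 3: start y=0.000, vy=10.572 → t=2.155, apex=5.696, x_land=90.361, impact vy=-10.572
  bounce: vy ← 0.66·10.572 = 6.977
Arc 4: start y=0.000, vy=6.977 → t=1.422, apex=2.481, x_land=103.220, impact vy=-6.977
  bounce: vy ← 0.66·6.977 = 4.605
Arc 5: start y=0.000, vy=4.605 → t=0.939, apex=1.081, x_land=111.707, impact vy=-4.605
  bounce: vy ← 0.66·4.605 = 3.039
Arc 6: start y=0.000, vy=3.039 → t=0.620, apex=0.471, x_land=117.309, impact vy=-3.039
  bounce: vy ← 0.66·3.039 = 2.006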